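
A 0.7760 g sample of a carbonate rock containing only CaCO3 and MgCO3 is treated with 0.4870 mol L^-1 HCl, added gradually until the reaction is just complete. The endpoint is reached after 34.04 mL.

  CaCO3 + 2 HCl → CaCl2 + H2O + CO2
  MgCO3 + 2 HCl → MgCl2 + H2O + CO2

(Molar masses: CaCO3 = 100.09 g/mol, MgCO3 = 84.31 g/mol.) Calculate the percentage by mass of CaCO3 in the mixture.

63.08 %

n(HCl) = 0.03404 × 0.4870 = 0.01658 mol
Let x = n(CaCO3), y = n(MgCO3).
Titrant: 2x + 2y = 0.01658;  mass: 100.09x + 84.31y = 0.7760
Solving, x = 4.891 × 10^-3 mol, y = 3.398 × 10^-3 mol
mass of CaCO3 = 4.891 × 10^-3 × 100.09 = 0.4895 g
% CaCO3 = 0.4895 / 0.7760 × 100 = 63.08 %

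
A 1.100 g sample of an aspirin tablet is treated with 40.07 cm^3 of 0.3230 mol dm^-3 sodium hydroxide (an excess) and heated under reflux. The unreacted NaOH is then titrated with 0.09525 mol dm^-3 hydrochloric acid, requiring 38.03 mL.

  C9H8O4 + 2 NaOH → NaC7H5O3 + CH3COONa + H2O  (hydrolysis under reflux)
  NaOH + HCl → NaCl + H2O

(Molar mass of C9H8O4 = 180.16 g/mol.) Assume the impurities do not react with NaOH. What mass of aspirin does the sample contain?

0.8396 g

n(NaOH) added = 0.04007 × 0.3230 = 0.01294 mol
n(HCl) used in back-titration = 0.03803 × 0.09525 = 3.622 × 10^-3 mol
n(NaOH) left over = 3.622 × 10^-3 mol (1:1 ratio)
n(NaOH) consumed by analyte = 0.01294 − 3.622 × 10^-3 = 9.320 × 10^-3 mol
From the 1:2 ratio, n(C9H8O4) = 1/2 × 9.320 × 10^-3 = 4.660 × 10^-3 mol
mass of C9H8O4 = 4.660 × 10^-3 × 180.16 = 0.8396 g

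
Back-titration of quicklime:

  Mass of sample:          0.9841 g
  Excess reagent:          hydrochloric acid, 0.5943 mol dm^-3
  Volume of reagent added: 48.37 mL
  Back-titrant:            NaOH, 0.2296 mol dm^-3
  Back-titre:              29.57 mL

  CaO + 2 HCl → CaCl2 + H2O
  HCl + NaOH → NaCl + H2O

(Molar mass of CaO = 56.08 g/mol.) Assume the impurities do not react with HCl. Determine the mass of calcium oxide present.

0.6157 g

n(HCl) added = 0.04837 × 0.5943 = 0.02875 mol
n(NaOH) used in back-titration = 0.02957 × 0.2296 = 6.789 × 10^-3 mol
n(HCl) left over = 6.789 × 10^-3 mol (1:1 ratio)
n(HCl) consumed by analyte = 0.02875 − 6.789 × 10^-3 = 0.02196 mol
From the 1:2 ratio, n(CaO) = 1/2 × 0.02196 = 0.01098 mol
mass of CaO = 0.01098 × 56.08 = 0.6157 g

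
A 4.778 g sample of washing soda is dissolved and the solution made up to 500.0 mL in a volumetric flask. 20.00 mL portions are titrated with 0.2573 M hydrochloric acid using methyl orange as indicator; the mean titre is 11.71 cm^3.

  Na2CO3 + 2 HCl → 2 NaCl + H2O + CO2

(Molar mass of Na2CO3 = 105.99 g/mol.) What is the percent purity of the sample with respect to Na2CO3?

n(HCl) per titration = 0.01171 × 0.2573 = 3.013 × 10^-3 mol
From the 1:2 ratio, n(Na2CO3) in each aliquot = 1/2 × 3.013 × 10^-3 = 1.506 × 10^-3 mol
n(Na2CO3) in the whole flask = 1.506 × 10^-3 × 500.0/20.00 = 0.03766 mol
mass of Na2CO3 = 0.03766 × 105.99 = 3.992 g
% Na2CO3 = 3.992 / 4.778 × 100 = 83.55 %

83.55 %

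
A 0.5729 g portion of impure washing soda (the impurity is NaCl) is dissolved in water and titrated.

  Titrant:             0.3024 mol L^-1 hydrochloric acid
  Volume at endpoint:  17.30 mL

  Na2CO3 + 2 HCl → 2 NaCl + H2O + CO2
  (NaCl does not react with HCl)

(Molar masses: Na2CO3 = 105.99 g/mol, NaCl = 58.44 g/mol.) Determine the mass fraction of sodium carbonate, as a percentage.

48.39 %

n(HCl) = 0.01730 × 0.3024 = 5.232 × 10^-3 mol
Let x = n(Na2CO3), y = n(NaCl).
Titrant: 2x = 5.232 × 10^-3;  mass: 105.99x + 58.44y = 0.5729
Solving, x = 2.616 × 10^-3 mol, y = 5.059 × 10^-3 mol
mass of Na2CO3 = 2.616 × 10^-3 × 105.99 = 0.2772 g
% Na2CO3 = 0.2772 / 0.5729 × 100 = 48.39 %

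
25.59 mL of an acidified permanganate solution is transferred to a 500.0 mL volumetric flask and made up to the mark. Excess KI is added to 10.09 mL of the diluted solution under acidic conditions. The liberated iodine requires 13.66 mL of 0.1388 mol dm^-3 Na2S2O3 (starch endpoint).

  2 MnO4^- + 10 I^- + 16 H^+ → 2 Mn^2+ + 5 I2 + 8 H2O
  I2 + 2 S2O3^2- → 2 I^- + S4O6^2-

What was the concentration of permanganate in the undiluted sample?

n(S2O3^2-) = 0.01366 × 0.1388 = 1.896 × 10^-3 mol
n(I2) = n(S2O3^2-)/2 = 9.480 × 10^-4 mol
From the 2:5 ratio, n(MnO4^-) in the aliquot = 2/5 × 9.480 × 10^-4 = 3.792 × 10^-4 mol
[MnO4^-]_dilute = 3.792 × 10^-4 / 0.01009 = 0.03758 mol/L
[MnO4^-]_original = 0.03758 × 500.0/25.59 = 0.7343 mol/L

0.7343 mol/L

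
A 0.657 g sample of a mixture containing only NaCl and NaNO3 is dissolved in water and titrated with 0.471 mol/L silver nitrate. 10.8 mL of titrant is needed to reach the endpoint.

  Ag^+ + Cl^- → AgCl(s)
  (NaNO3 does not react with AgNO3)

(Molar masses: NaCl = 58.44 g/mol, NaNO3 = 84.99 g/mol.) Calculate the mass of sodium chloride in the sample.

0.297 g

n(AgNO3) = 0.0108 × 0.471 = 5.09 × 10^-3 mol
Let x = n(NaCl), y = n(NaNO3).
Titrant: 1x = 5.09 × 10^-3;  mass: 58.44x + 84.99y = 0.657
Solving, x = 5.09 × 10^-3 mol, y = 4.23 × 10^-3 mol
mass of NaCl = 5.09 × 10^-3 × 58.44 = 0.297 g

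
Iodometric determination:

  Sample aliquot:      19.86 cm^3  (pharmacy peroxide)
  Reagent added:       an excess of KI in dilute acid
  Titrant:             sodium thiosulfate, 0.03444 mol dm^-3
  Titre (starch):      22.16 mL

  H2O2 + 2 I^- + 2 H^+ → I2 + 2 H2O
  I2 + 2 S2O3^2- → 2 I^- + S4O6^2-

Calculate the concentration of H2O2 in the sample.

0.01921 mol/L

n(S2O3^2-) = 0.02216 × 0.03444 = 7.632 × 10^-4 mol
n(I2) = n(S2O3^2-)/2 = 3.816 × 10^-4 mol
n(H2O2) in the aliquot = 3.816 × 10^-4 mol (1:1 ratio)
[H2O2] = 3.816 × 10^-4 / 0.01986 = 0.01921 mol/L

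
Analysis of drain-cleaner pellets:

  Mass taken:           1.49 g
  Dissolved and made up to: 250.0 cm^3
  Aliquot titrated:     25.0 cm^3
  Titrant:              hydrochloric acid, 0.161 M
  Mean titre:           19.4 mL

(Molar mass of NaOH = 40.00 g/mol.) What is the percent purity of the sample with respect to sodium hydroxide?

NaOH + HCl → NaCl + H2O
n(HCl) per titration = 0.0194 × 0.161 = 3.12 × 10^-3 mol
n(NaOH) in each aliquot = 3.12 × 10^-3 mol (1:1 ratio)
n(NaOH) in the whole flask = 3.12 × 10^-3 × 250.0/25.0 = 0.0312 mol
mass of NaOH = 0.0312 × 40.00 = 1.25 g
% NaOH = 1.25 / 1.49 × 100 = 83.8 %

83.8 %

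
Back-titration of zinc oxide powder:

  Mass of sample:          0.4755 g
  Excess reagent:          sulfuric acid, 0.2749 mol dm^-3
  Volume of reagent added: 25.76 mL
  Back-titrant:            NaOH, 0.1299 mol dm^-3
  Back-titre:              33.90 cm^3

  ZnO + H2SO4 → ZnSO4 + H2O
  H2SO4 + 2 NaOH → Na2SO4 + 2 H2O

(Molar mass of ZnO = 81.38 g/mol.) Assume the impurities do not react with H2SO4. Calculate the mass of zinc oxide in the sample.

n(H2SO4) added = 0.02576 × 0.2749 = 7.081 × 10^-3 mol
n(NaOH) used in back-titration = 0.03390 × 0.1299 = 4.404 × 10^-3 mol
From the 1:2 ratio, n(H2SO4) left over = 1/2 × 4.404 × 10^-3 = 2.202 × 10^-3 mol
n(H2SO4) consumed by analyte = 7.081 × 10^-3 − 2.202 × 10^-3 = 4.880 × 10^-3 mol
n(ZnO) = 4.880 × 10^-3 mol (1:1 ratio)
mass of ZnO = 4.880 × 10^-3 × 81.38 = 0.3971 g

0.3971 g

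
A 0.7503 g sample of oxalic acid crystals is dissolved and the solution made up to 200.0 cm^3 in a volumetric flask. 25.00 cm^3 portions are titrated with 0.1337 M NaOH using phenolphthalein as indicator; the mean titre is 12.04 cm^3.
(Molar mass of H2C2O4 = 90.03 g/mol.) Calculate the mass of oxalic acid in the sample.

0.5797 g

H2C2O4 + 2 NaOH → Na2C2O4 + 2 H2O
n(NaOH) per titration = 0.01204 × 0.1337 = 1.610 × 10^-3 mol
From the 1:2 ratio, n(H2C2O4) in each aliquot = 1/2 × 1.610 × 10^-3 = 8.049 × 10^-4 mol
n(H2C2O4) in the whole flask = 8.049 × 10^-4 × 200.0/25.00 = 6.439 × 10^-3 mol
mass of H2C2O4 = 6.439 × 10^-3 × 90.03 = 0.5797 g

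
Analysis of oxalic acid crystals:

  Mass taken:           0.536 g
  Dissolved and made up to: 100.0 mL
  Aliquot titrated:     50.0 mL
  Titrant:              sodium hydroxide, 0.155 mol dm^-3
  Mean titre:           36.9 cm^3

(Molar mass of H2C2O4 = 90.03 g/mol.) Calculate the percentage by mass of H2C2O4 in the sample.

H2C2O4 + 2 NaOH → Na2C2O4 + 2 H2O
n(NaOH) per titration = 0.0369 × 0.155 = 5.72 × 10^-3 mol
From the 1:2 ratio, n(H2C2O4) in each aliquot = 1/2 × 5.72 × 10^-3 = 2.86 × 10^-3 mol
n(H2C2O4) in the whole flask = 2.86 × 10^-3 × 100.0/50.0 = 5.72 × 10^-3 mol
mass of H2C2O4 = 5.72 × 10^-3 × 90.03 = 0.515 g
% H2C2O4 = 0.515 / 0.536 × 100 = 96.1 %

96.1 %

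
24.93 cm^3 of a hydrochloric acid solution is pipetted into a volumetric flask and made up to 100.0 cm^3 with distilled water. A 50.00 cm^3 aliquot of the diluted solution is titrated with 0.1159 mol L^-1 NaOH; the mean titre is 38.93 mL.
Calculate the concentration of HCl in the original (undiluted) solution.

HCl + NaOH → NaCl + H2O
n(NaOH) = 0.03893 × 0.1159 = 4.512 × 10^-3 mol
n(HCl) in the aliquot = 4.512 × 10^-3 mol (1:1 ratio)
[HCl]_dilute = 4.512 × 10^-3 / 0.05000 = 0.09024 mol/L
Dilution factor = 100.0 / 24.93 = 4.011
[HCl]_stock = 0.09024 × 4.011 = 0.3620 mol/L

0.3620 mol/L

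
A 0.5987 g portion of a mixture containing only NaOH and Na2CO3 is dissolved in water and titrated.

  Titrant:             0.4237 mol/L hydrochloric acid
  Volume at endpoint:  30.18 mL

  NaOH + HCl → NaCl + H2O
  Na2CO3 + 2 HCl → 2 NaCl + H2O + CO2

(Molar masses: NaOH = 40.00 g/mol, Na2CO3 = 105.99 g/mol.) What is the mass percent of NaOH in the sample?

40.60 %

n(HCl) = 0.03018 × 0.4237 = 0.01279 mol
Let x = n(NaOH), y = n(Na2CO3).
Titrant: 1x + 2y = 0.01279;  mass: 40.00x + 105.99y = 0.5987
Solving, x = 6.076 × 10^-3 mol, y = 3.355 × 10^-3 mol
mass of NaOH = 6.076 × 10^-3 × 40.00 = 0.2431 g
% NaOH = 0.2431 / 0.5987 × 100 = 40.60 %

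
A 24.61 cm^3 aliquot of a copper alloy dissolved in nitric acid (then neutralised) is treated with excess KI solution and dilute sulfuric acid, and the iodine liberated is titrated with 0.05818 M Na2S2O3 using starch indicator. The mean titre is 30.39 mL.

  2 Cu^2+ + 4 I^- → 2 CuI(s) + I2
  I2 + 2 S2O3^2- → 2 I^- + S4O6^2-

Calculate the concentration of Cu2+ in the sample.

0.07184 M

n(S2O3^2-) = 0.03039 × 0.05818 = 1.768 × 10^-3 mol
n(I2) = n(S2O3^2-)/2 = 8.840 × 10^-4 mol
From the 2:1 ratio, n(Cu2+) in the aliquot = 2/1 × 8.840 × 10^-4 = 1.768 × 10^-3 mol
[Cu2+] = 1.768 × 10^-3 / 0.02461 = 0.07184 mol/L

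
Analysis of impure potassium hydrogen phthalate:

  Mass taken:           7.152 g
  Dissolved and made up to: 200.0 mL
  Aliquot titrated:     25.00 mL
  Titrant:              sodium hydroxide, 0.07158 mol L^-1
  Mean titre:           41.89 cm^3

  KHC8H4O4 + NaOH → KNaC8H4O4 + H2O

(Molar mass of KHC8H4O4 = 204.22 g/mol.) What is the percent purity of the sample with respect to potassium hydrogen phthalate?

n(NaOH) per titration = 0.04189 × 0.07158 = 2.998 × 10^-3 mol
n(KHC8H4O4) in each aliquot = 2.998 × 10^-3 mol (1:1 ratio)
n(KHC8H4O4) in the whole flask = 2.998 × 10^-3 × 200.0/25.00 = 0.02399 mol
mass of KHC8H4O4 = 0.02399 × 204.22 = 4.899 g
% KHC8H4O4 = 4.899 / 7.152 × 100 = 68.50 %

68.50 %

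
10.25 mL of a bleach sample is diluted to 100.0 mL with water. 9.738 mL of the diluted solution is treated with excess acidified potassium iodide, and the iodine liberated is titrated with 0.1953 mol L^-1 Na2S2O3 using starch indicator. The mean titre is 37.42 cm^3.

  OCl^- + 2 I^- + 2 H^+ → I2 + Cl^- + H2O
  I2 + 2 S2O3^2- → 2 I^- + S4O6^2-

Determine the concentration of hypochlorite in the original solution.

n(S2O3^2-) = 0.03742 × 0.1953 = 7.308 × 10^-3 mol
n(I2) = n(S2O3^2-)/2 = 3.654 × 10^-3 mol
n(OCl^-) in the aliquot = 3.654 × 10^-3 mol (1:1 ratio)
[OCl^-]_dilute = 3.654 × 10^-3 / 0.009738 = 0.3752 mol/L
[OCl^-]_original = 0.3752 × 100.0/10.25 = 3.661 mol/L

3.661 mol/L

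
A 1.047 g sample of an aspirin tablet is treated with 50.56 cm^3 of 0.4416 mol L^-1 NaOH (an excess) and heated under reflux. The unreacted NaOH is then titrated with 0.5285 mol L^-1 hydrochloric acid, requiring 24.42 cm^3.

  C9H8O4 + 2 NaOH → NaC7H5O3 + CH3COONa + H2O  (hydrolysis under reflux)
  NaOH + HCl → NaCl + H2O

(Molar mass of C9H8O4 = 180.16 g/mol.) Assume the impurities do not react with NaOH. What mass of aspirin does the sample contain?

n(NaOH) added = 0.05056 × 0.4416 = 0.02233 mol
n(HCl) used in back-titration = 0.02442 × 0.5285 = 0.01291 mol
n(NaOH) left over = 0.01291 mol (1:1 ratio)
n(NaOH) consumed by analyte = 0.02233 − 0.01291 = 9.421 × 10^-3 mol
From the 1:2 ratio, n(C9H8O4) = 1/2 × 9.421 × 10^-3 = 4.711 × 10^-3 mol
mass of C9H8O4 = 4.711 × 10^-3 × 180.16 = 0.8487 g

0.8487 g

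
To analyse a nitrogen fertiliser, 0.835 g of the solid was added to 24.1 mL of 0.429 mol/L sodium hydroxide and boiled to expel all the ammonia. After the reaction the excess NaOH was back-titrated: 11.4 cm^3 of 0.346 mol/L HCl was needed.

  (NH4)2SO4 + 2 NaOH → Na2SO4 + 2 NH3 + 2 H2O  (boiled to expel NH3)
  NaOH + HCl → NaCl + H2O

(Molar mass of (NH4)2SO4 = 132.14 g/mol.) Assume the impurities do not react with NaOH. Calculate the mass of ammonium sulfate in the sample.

n(NaOH) added = 0.0241 × 0.429 = 0.0103 mol
n(HCl) used in back-titration = 0.0114 × 0.346 = 3.94 × 10^-3 mol
n(NaOH) left over = 3.94 × 10^-3 mol (1:1 ratio)
n(NaOH) consumed by analyte = 0.0103 − 3.94 × 10^-3 = 6.39 × 10^-3 mol
From the 1:2 ratio, n((NH4)2SO4) = 1/2 × 6.39 × 10^-3 = 3.20 × 10^-3 mol
mass of (NH4)2SO4 = 3.20 × 10^-3 × 132.14 = 0.422 g

0.422 g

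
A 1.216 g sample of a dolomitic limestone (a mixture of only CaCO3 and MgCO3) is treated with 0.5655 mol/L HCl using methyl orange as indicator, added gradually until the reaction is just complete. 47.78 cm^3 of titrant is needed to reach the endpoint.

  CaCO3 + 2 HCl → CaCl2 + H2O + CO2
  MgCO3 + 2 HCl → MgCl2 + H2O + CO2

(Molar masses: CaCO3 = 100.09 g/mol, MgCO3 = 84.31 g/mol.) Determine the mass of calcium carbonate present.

0.4883 g

n(HCl) = 0.04778 × 0.5655 = 0.02702 mol
Let x = n(CaCO3), y = n(MgCO3).
Titrant: 2x + 2y = 0.02702;  mass: 100.09x + 84.31y = 1.216
Solving, x = 4.879 × 10^-3 mol, y = 8.631 × 10^-3 mol
mass of CaCO3 = 4.879 × 10^-3 × 100.09 = 0.4883 g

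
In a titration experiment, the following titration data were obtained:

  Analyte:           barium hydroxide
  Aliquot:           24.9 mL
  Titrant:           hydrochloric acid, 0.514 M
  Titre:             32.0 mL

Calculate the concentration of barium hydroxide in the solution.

Ba(OH)2 + 2 HCl → BaCl2 + 2 H2O
n(HCl) = 0.0320 L × 0.514 mol/L = 0.0164 mol
From the 1:2 mole ratio, n(Ba(OH)2) = 1/2 × 0.0164 = 8.22 × 10^-3 mol
[Ba(OH)2] = 8.22 × 10^-3 mol / 0.0249 L = 0.330 mol/L

0.330 M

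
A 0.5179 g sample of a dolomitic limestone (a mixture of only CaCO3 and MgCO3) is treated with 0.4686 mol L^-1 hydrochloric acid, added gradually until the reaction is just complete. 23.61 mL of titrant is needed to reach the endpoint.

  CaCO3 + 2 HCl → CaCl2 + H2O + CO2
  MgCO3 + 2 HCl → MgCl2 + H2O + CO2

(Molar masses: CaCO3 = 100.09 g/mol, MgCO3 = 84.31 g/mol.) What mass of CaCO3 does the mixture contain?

0.3267 g

n(HCl) = 0.02361 × 0.4686 = 0.01106 mol
Let x = n(CaCO3), y = n(MgCO3).
Titrant: 2x + 2y = 0.01106;  mass: 100.09x + 84.31y = 0.5179
Solving, x = 3.264 × 10^-3 mol, y = 2.267 × 10^-3 mol
mass of CaCO3 = 3.264 × 10^-3 × 100.09 = 0.3267 g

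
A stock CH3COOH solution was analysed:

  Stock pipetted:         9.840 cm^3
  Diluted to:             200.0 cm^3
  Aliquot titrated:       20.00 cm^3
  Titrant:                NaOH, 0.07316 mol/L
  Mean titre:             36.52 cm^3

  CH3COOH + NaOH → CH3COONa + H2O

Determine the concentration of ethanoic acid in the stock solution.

2.715 mol/L

n(NaOH) = 0.03652 × 0.07316 = 2.672 × 10^-3 mol
n(CH3COOH) in the aliquot = 2.672 × 10^-3 mol (1:1 ratio)
[CH3COOH]_dilute = 2.672 × 10^-3 / 0.02000 = 0.1336 mol/L
Dilution factor = 200.0 / 9.840 = 20.33
[CH3COOH]_stock = 0.1336 × 20.33 = 2.715 mol/L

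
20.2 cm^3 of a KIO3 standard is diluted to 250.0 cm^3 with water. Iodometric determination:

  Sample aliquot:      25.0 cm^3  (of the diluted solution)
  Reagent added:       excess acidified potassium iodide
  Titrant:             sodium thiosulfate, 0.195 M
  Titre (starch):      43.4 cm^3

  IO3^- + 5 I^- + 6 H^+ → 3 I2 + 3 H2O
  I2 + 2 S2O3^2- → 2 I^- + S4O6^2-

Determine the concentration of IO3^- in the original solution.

n(S2O3^2-) = 0.0434 × 0.195 = 8.46 × 10^-3 mol
n(I2) = n(S2O3^2-)/2 = 4.23 × 10^-3 mol
From the 1:3 ratio, n(IO3^-) in the aliquot = 1/3 × 4.23 × 10^-3 = 1.41 × 10^-3 mol
[IO3^-]_dilute = 1.41 × 10^-3 / 0.0250 = 0.0564 mol/L
[IO3^-]_original = 0.0564 × 250.0/20.2 = 0.698 mol/L

0.698 M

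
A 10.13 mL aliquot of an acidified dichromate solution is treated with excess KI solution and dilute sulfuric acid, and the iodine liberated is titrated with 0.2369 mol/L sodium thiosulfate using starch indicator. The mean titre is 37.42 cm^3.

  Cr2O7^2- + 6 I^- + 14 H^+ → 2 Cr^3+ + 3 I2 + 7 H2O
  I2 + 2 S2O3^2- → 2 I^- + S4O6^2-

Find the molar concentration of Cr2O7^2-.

n(S2O3^2-) = 0.03742 × 0.2369 = 8.865 × 10^-3 mol
n(I2) = n(S2O3^2-)/2 = 4.432 × 10^-3 mol
From the 1:3 ratio, n(Cr2O7^2-) in the aliquot = 1/3 × 4.432 × 10^-3 = 1.477 × 10^-3 mol
[Cr2O7^2-] = 1.477 × 10^-3 / 0.01013 = 0.1459 mol/L

0.1459 mol/L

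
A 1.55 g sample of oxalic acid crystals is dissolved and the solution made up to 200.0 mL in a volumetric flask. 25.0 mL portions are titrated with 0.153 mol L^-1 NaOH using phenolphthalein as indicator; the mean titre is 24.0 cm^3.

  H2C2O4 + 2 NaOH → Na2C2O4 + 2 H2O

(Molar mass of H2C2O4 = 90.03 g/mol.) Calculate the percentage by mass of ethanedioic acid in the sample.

n(NaOH) per titration = 0.0240 × 0.153 = 3.67 × 10^-3 mol
From the 1:2 ratio, n(H2C2O4) in each aliquot = 1/2 × 3.67 × 10^-3 = 1.84 × 10^-3 mol
n(H2C2O4) in the whole flask = 1.84 × 10^-3 × 200.0/25.0 = 0.0147 mol
mass of H2C2O4 = 0.0147 × 90.03 = 1.32 g
% H2C2O4 = 1.32 / 1.55 × 100 = 85.3 %

85.3 %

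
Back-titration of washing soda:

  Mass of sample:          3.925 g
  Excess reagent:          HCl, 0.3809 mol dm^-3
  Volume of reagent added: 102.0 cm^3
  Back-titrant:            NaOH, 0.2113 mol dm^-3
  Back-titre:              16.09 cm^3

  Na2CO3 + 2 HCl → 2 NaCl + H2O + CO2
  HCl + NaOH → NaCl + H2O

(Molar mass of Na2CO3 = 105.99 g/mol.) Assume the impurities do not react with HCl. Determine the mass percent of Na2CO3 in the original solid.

47.87 %

n(HCl) added = 0.1020 × 0.3809 = 0.03885 mol
n(NaOH) used in back-titration = 0.01609 × 0.2113 = 3.400 × 10^-3 mol
n(HCl) left over = 3.400 × 10^-3 mol (1:1 ratio)
n(HCl) consumed by analyte = 0.03885 − 3.400 × 10^-3 = 0.03545 mol
From the 1:2 ratio, n(Na2CO3) = 1/2 × 0.03545 = 0.01773 mol
mass of Na2CO3 = 0.01773 × 105.99 = 1.879 g
% Na2CO3 = 1.879 / 3.925 × 100 = 47.87 %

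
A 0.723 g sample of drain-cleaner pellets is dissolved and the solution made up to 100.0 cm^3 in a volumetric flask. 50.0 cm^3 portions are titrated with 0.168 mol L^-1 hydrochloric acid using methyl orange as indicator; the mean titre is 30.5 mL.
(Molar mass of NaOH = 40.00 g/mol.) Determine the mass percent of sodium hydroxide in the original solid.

56.7 %

NaOH + HCl → NaCl + H2O
n(HCl) per titration = 0.0305 × 0.168 = 5.12 × 10^-3 mol
n(NaOH) in each aliquot = 5.12 × 10^-3 mol (1:1 ratio)
n(NaOH) in the whole flask = 5.12 × 10^-3 × 100.0/50.0 = 0.0102 mol
mass of NaOH = 0.0102 × 40.00 = 0.410 g
% NaOH = 0.410 / 0.723 × 100 = 56.7 %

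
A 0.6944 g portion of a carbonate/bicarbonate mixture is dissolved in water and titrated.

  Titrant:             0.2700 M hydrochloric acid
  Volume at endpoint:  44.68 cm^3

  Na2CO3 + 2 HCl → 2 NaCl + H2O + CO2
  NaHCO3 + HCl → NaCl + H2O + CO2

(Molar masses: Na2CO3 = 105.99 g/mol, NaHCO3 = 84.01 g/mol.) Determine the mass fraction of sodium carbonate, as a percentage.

n(HCl) = 0.04468 × 0.2700 = 0.01206 mol
Let x = n(Na2CO3), y = n(NaHCO3).
Titrant: 2x + 1y = 0.01206;  mass: 105.99x + 84.01y = 0.6944
Solving, x = 5.144 × 10^-3 mol, y = 1.776 × 10^-3 mol
mass of Na2CO3 = 5.144 × 10^-3 × 105.99 = 0.5452 g
% Na2CO3 = 0.5452 / 0.6944 × 100 = 78.51 %

78.51 %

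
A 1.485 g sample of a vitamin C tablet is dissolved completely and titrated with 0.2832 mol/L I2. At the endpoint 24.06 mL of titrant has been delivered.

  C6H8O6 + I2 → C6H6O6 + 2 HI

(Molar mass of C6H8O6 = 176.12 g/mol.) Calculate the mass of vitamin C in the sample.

n(I2) = 0.02406 L × 0.2832 mol/L = 6.814 × 10^-3 mol
n(C6H8O6) = 6.814 × 10^-3 mol (1:1 ratio)
mass of C6H8O6 = 6.814 × 10^-3 × 176.12 g/mol = 1.200 g

1.200 g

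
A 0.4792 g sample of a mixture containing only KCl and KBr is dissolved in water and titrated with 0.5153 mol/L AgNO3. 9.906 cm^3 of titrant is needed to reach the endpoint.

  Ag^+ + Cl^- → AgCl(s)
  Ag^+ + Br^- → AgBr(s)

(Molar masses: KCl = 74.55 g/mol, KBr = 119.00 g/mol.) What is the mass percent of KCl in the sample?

44.88 %

n(AgNO3) = 0.009906 × 0.5153 = 5.105 × 10^-3 mol
Let x = n(KCl), y = n(KBr).
Titrant: 1x + 1y = 5.105 × 10^-3;  mass: 74.55x + 119.00y = 0.4792
Solving, x = 2.885 × 10^-3 mol, y = 2.219 × 10^-3 mol
mass of KCl = 2.885 × 10^-3 × 74.55 = 0.2151 g
% KCl = 0.2151 / 0.4792 × 100 = 44.88 %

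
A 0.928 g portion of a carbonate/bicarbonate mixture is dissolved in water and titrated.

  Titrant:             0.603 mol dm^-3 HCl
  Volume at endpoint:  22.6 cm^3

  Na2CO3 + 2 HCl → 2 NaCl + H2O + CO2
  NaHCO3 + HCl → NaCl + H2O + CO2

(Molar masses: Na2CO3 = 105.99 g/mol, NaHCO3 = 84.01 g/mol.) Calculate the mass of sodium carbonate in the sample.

n(HCl) = 0.0226 × 0.603 = 0.0136 mol
Let x = n(Na2CO3), y = n(NaHCO3).
Titrant: 2x + 1y = 0.0136;  mass: 105.99x + 84.01y = 0.928
Solving, x = 3.50 × 10^-3 mol, y = 6.64 × 10^-3 mol
mass of Na2CO3 = 3.50 × 10^-3 × 105.99 = 0.371 g

0.371 g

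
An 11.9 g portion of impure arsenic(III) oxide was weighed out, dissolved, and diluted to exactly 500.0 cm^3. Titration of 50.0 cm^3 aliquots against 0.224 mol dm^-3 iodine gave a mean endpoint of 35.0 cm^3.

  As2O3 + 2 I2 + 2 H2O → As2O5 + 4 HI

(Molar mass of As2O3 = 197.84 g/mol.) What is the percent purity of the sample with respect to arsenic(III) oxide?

n(I2) per titration = 0.0350 × 0.224 = 7.84 × 10^-3 mol
From the 1:2 ratio, n(As2O3) in each aliquot = 1/2 × 7.84 × 10^-3 = 3.92 × 10^-3 mol
n(As2O3) in the whole flask = 3.92 × 10^-3 × 500.0/50.0 = 0.0392 mol
mass of As2O3 = 0.0392 × 197.84 = 7.76 g
% As2O3 = 7.76 / 11.9 × 100 = 65.2 %

65.2 %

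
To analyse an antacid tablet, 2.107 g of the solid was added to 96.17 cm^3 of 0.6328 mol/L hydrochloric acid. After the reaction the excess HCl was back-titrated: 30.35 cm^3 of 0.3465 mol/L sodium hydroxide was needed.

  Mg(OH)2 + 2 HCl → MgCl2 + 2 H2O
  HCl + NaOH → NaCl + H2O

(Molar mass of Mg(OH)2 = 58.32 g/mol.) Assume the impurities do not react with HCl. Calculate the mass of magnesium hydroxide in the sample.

n(HCl) added = 0.09617 × 0.6328 = 0.06086 mol
n(NaOH) used in back-titration = 0.03035 × 0.3465 = 0.01052 mol
n(HCl) left over = 0.01052 mol (1:1 ratio)
n(HCl) consumed by analyte = 0.06086 − 0.01052 = 0.05034 mol
From the 1:2 ratio, n(Mg(OH)2) = 1/2 × 0.05034 = 0.02517 mol
mass of Mg(OH)2 = 0.02517 × 58.32 = 1.468 g

1.468 g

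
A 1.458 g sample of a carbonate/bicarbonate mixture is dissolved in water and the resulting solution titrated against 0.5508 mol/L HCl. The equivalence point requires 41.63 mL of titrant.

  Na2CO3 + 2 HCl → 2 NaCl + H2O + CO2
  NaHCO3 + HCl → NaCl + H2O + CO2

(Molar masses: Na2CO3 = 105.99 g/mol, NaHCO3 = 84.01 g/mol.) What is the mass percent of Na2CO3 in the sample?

54.89 %

n(HCl) = 0.04163 × 0.5508 = 0.02293 mol
Let x = n(Na2CO3), y = n(NaHCO3).
Titrant: 2x + 1y = 0.02293;  mass: 105.99x + 84.01y = 1.458
Solving, x = 7.550 × 10^-3 mol, y = 7.830 × 10^-3 mol
mass of Na2CO3 = 7.550 × 10^-3 × 105.99 = 0.8002 g
% Na2CO3 = 0.8002 / 1.458 × 100 = 54.89 %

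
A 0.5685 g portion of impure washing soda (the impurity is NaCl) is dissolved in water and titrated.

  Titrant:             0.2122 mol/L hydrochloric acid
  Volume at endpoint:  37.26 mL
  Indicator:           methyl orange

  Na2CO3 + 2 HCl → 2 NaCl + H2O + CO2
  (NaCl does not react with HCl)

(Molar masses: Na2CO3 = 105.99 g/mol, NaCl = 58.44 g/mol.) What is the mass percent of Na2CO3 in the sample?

n(HCl) = 0.03726 × 0.2122 = 7.907 × 10^-3 mol
Let x = n(Na2CO3), y = n(NaCl).
Titrant: 2x = 7.907 × 10^-3;  mass: 105.99x + 58.44y = 0.5685
Solving, x = 3.953 × 10^-3 mol, y = 2.558 × 10^-3 mol
mass of Na2CO3 = 3.953 × 10^-3 × 105.99 = 0.4190 g
% Na2CO3 = 0.4190 / 0.5685 × 100 = 73.70 %

73.70 %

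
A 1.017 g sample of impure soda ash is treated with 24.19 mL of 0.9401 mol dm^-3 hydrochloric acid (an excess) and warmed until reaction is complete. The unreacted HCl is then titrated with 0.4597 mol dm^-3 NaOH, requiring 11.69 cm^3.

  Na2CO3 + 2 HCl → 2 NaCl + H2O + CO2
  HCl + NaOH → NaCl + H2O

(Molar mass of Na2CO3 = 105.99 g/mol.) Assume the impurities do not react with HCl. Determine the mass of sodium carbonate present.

0.9204 g

n(HCl) added = 0.02419 × 0.9401 = 0.02274 mol
n(NaOH) used in back-titration = 0.01169 × 0.4597 = 5.374 × 10^-3 mol
n(HCl) left over = 5.374 × 10^-3 mol (1:1 ratio)
n(HCl) consumed by analyte = 0.02274 − 5.374 × 10^-3 = 0.01737 mol
From the 1:2 ratio, n(Na2CO3) = 1/2 × 0.01737 = 8.684 × 10^-3 mol
mass of Na2CO3 = 8.684 × 10^-3 × 105.99 = 0.9204 g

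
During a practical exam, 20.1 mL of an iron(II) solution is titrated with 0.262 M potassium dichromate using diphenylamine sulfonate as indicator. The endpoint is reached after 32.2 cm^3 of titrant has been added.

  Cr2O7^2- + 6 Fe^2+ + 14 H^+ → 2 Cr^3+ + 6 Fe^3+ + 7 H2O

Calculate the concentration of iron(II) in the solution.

n(K2Cr2O7) = 0.0322 L × 0.262 mol/L = 8.44 × 10^-3 mol
From the 6:1 mole ratio, n(Fe2+) = 6/1 × 8.44 × 10^-3 = 0.0506 mol
[Fe2+] = 0.0506 mol / 0.0201 L = 2.52 mol/L

2.52 M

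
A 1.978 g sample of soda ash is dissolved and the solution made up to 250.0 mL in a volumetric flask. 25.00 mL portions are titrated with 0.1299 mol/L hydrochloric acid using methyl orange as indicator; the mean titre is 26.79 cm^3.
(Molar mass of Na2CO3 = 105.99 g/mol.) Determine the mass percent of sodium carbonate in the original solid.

Na2CO3 + 2 HCl → 2 NaCl + H2O + CO2
n(HCl) per titration = 0.02679 × 0.1299 = 3.480 × 10^-3 mol
From the 1:2 ratio, n(Na2CO3) in each aliquot = 1/2 × 3.480 × 10^-3 = 1.740 × 10^-3 mol
n(Na2CO3) in the whole flask = 1.740 × 10^-3 × 250.0/25.00 = 0.01740 mol
mass of Na2CO3 = 0.01740 × 105.99 = 1.844 g
% Na2CO3 = 1.844 / 1.978 × 100 = 93.24 %

93.24 %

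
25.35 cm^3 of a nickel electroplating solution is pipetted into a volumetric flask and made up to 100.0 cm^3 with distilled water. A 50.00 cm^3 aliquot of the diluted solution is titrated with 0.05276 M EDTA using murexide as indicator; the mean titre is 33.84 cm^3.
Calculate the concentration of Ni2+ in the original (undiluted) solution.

Ni^2+ + EDTA^4- → [Ni(EDTA)]^2-
n(EDTA) = 0.03384 × 0.05276 = 1.785 × 10^-3 mol
n(Ni2+) in the aliquot = 1.785 × 10^-3 mol (1:1 ratio)
[Ni2+]_dilute = 1.785 × 10^-3 / 0.05000 = 0.03571 mol/L
Dilution factor = 100.0 / 25.35 = 3.945
[Ni2+]_stock = 0.03571 × 3.945 = 0.1409 mol/L

0.1409 M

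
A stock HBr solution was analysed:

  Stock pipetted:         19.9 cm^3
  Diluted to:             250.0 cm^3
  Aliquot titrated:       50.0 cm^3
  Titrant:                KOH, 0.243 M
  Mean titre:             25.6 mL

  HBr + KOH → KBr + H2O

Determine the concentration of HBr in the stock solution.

n(KOH) = 0.0256 × 0.243 = 6.22 × 10^-3 mol
n(HBr) in the aliquot = 6.22 × 10^-3 mol (1:1 ratio)
[HBr]_dilute = 6.22 × 10^-3 / 0.0500 = 0.124 mol/L
Dilution factor = 250.0 / 19.9 = 12.56
[HBr]_stock = 0.124 × 12.56 = 1.56 mol/L

1.56 M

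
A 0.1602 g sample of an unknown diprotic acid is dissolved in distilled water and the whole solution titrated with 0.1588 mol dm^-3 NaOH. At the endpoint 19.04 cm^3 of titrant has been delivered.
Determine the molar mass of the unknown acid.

106.0 g/mol

n(NaOH) = 0.01904 L × 0.1588 mol/L = 3.024 × 10^-3 mol
From the 1:2 ratio, n(H2A) = 1/2 × 3.024 × 10^-3 = 1.512 × 10^-3 mol
M = m / n = 0.1602 g / 1.512 × 10^-3 mol = 106.0 g/mol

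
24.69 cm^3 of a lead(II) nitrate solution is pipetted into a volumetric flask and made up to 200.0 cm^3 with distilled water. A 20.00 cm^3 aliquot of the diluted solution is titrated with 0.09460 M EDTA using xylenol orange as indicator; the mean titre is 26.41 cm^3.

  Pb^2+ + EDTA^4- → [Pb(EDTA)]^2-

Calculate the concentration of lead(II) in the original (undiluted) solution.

n(EDTA) = 0.02641 × 0.09460 = 2.498 × 10^-3 mol
n(Pb2+) in the aliquot = 2.498 × 10^-3 mol (1:1 ratio)
[Pb2+]_dilute = 2.498 × 10^-3 / 0.02000 = 0.1249 mol/L
Dilution factor = 200.0 / 24.69 = 8.100
[Pb2+]_stock = 0.1249 × 8.100 = 1.012 mol/L

1.012 M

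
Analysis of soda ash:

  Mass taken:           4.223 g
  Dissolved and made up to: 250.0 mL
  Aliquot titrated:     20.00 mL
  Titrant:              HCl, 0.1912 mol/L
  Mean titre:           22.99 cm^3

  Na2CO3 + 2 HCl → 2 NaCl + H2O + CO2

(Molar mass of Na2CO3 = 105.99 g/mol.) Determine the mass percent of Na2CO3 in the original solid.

68.95 %

n(HCl) per titration = 0.02299 × 0.1912 = 4.396 × 10^-3 mol
From the 1:2 ratio, n(Na2CO3) in each aliquot = 1/2 × 4.396 × 10^-3 = 2.198 × 10^-3 mol
n(Na2CO3) in the whole flask = 2.198 × 10^-3 × 250.0/20.00 = 0.02747 mol
mass of Na2CO3 = 0.02747 × 105.99 = 2.912 g
% Na2CO3 = 2.912 / 4.223 × 100 = 68.95 %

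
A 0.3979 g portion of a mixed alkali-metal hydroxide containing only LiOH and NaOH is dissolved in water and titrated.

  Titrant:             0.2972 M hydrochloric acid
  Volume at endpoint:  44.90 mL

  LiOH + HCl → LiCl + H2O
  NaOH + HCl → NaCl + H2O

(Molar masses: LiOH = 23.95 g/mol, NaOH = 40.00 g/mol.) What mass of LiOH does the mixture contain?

0.2027 g

n(HCl) = 0.04490 × 0.2972 = 0.01334 mol
Let x = n(LiOH), y = n(NaOH).
Titrant: 1x + 1y = 0.01334;  mass: 23.95x + 40.00y = 0.3979
Solving, x = 8.465 × 10^-3 mol, y = 4.879 × 10^-3 mol
mass of LiOH = 8.465 × 10^-3 × 23.95 = 0.2027 g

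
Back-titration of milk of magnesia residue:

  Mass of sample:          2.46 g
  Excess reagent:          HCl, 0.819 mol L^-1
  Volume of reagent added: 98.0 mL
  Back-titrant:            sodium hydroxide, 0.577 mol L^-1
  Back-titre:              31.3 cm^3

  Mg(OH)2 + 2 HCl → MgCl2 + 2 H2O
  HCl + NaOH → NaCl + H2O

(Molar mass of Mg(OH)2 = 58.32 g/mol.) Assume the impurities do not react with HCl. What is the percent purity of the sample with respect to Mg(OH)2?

73.7 %

n(HCl) added = 0.0980 × 0.819 = 0.0803 mol
n(NaOH) used in back-titration = 0.0313 × 0.577 = 0.0181 mol
n(HCl) left over = 0.0181 mol (1:1 ratio)
n(HCl) consumed by analyte = 0.0803 − 0.0181 = 0.0622 mol
From the 1:2 ratio, n(Mg(OH)2) = 1/2 × 0.0622 = 0.0311 mol
mass of Mg(OH)2 = 0.0311 × 58.32 = 1.81 g
% Mg(OH)2 = 1.81 / 2.46 × 100 = 73.7 %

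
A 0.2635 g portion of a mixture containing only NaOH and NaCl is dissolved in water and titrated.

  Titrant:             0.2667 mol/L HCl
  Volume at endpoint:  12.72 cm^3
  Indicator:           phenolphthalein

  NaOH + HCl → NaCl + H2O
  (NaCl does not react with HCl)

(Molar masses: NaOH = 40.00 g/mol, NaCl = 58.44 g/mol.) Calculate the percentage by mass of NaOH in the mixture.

51.50 %

n(HCl) = 0.01272 × 0.2667 = 3.392 × 10^-3 mol
Let x = n(NaOH), y = n(NaCl).
Titrant: 1x = 3.392 × 10^-3;  mass: 40.00x + 58.44y = 0.2635
Solving, x = 3.392 × 10^-3 mol, y = 2.187 × 10^-3 mol
mass of NaOH = 3.392 × 10^-3 × 40.00 = 0.1357 g
% NaOH = 0.1357 / 0.2635 × 100 = 51.50 %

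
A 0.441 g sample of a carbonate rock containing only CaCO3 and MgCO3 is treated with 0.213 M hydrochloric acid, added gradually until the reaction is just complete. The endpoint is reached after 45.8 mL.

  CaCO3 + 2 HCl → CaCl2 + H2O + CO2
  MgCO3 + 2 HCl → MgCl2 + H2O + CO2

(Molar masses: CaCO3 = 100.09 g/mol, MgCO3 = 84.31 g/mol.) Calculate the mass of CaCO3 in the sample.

0.189 g

n(HCl) = 0.0458 × 0.213 = 9.76 × 10^-3 mol
Let x = n(CaCO3), y = n(MgCO3).
Titrant: 2x + 2y = 9.76 × 10^-3;  mass: 100.09x + 84.31y = 0.441
Solving, x = 1.89 × 10^-3 mol, y = 2.99 × 10^-3 mol
mass of CaCO3 = 1.89 × 10^-3 × 100.09 = 0.189 g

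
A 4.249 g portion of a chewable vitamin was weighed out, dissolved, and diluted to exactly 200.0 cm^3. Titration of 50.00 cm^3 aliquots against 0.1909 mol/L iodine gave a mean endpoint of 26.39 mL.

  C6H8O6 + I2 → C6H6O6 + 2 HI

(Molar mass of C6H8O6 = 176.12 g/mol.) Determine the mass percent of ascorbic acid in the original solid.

n(I2) per titration = 0.02639 × 0.1909 = 5.038 × 10^-3 mol
n(C6H8O6) in each aliquot = 5.038 × 10^-3 mol (1:1 ratio)
n(C6H8O6) in the whole flask = 5.038 × 10^-3 × 200.0/50.00 = 0.02015 mol
mass of C6H8O6 = 0.02015 × 176.12 = 3.549 g
% C6H8O6 = 3.549 / 4.249 × 100 = 83.53 %

83.53 %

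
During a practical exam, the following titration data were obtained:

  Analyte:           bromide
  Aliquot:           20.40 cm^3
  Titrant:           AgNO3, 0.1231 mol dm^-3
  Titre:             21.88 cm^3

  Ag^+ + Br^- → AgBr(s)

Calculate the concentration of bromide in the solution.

n(AgNO3) = 0.02188 L × 0.1231 mol/L = 2.693 × 10^-3 mol
n(Br-) = 2.693 × 10^-3 mol (1:1 mole ratio)
[Br-] = 2.693 × 10^-3 mol / 0.02040 L = 0.1320 mol/L

0.1320 mol/L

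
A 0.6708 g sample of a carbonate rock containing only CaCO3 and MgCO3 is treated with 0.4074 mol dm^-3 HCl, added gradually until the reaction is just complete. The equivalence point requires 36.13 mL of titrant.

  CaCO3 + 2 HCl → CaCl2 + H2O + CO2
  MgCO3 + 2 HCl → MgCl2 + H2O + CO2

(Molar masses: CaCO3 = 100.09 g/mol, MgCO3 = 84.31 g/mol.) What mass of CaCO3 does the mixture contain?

n(HCl) = 0.03613 × 0.4074 = 0.01472 mol
Let x = n(CaCO3), y = n(MgCO3).
Titrant: 2x + 2y = 0.01472;  mass: 100.09x + 84.31y = 0.6708
Solving, x = 3.188 × 10^-3 mol, y = 4.172 × 10^-3 mol
mass of CaCO3 = 3.188 × 10^-3 × 100.09 = 0.3191 g

0.3191 g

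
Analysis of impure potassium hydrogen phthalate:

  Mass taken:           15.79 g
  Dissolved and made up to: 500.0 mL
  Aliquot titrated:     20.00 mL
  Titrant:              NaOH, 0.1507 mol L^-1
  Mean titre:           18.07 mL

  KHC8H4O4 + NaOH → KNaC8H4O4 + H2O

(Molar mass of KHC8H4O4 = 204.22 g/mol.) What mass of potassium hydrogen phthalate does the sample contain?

n(NaOH) per titration = 0.01807 × 0.1507 = 2.723 × 10^-3 mol
n(KHC8H4O4) in each aliquot = 2.723 × 10^-3 mol (1:1 ratio)
n(KHC8H4O4) in the whole flask = 2.723 × 10^-3 × 500.0/20.00 = 0.06808 mol
mass of KHC8H4O4 = 0.06808 × 204.22 = 13.90 g

13.90 g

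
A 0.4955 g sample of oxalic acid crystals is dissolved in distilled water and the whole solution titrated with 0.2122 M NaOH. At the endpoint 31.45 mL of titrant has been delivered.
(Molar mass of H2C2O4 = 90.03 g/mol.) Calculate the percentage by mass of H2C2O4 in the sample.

60.63 %

H2C2O4 + 2 NaOH → Na2C2O4 + 2 H2O
n(NaOH) = 0.03145 L × 0.2122 mol/L = 6.674 × 10^-3 mol
From the 1:2 ratio, n(H2C2O4) = 1/2 × 6.674 × 10^-3 = 3.337 × 10^-3 mol
mass of H2C2O4 = 3.337 × 10^-3 × 90.03 g/mol = 0.3004 g
% H2C2O4 = 0.3004 / 0.4955 × 100 = 60.63 %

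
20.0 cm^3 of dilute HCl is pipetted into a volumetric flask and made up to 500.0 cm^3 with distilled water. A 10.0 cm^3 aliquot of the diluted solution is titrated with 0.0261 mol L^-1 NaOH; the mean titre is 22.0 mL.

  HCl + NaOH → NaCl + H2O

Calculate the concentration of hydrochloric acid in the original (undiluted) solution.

n(NaOH) = 0.0220 × 0.0261 = 5.74 × 10^-4 mol
n(HCl) in the aliquot = 5.74 × 10^-4 mol (1:1 ratio)
[HCl]_dilute = 5.74 × 10^-4 / 0.0100 = 0.0574 mol/L
Dilution factor = 500.0 / 20.0 = 25.00
[HCl]_stock = 0.0574 × 25.00 = 1.44 mol/L

1.44 mol/L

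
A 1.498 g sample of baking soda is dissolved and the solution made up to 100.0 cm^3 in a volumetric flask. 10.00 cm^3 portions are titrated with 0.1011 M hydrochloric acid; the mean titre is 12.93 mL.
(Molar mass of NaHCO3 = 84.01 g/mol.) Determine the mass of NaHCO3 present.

1.098 g

NaHCO3 + HCl → NaCl + H2O + CO2
n(HCl) per titration = 0.01293 × 0.1011 = 1.307 × 10^-3 mol
n(NaHCO3) in each aliquot = 1.307 × 10^-3 mol (1:1 ratio)
n(NaHCO3) in the whole flask = 1.307 × 10^-3 × 100.0/10.00 = 0.01307 mol
mass of NaHCO3 = 0.01307 × 84.01 = 1.098 g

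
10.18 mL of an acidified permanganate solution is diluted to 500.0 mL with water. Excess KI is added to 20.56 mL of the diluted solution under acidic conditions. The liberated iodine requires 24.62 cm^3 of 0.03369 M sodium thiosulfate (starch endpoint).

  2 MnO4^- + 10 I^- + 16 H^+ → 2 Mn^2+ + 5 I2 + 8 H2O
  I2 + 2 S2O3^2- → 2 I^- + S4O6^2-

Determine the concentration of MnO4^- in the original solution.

0.3963 M

n(S2O3^2-) = 0.02462 × 0.03369 = 8.294 × 10^-4 mol
n(I2) = n(S2O3^2-)/2 = 4.147 × 10^-4 mol
From the 2:5 ratio, n(MnO4^-) in the aliquot = 2/5 × 4.147 × 10^-4 = 1.659 × 10^-4 mol
[MnO4^-]_dilute = 1.659 × 10^-4 / 0.02056 = 0.008069 mol/L
[MnO4^-]_original = 0.008069 × 500.0/10.18 = 0.3963 mol/L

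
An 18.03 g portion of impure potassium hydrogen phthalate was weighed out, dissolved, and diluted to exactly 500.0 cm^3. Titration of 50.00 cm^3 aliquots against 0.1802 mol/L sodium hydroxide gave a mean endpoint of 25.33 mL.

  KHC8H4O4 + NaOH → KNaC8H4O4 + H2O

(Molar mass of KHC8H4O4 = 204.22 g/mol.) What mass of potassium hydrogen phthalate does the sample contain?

9.322 g

n(NaOH) per titration = 0.02533 × 0.1802 = 4.564 × 10^-3 mol
n(KHC8H4O4) in each aliquot = 4.564 × 10^-3 mol (1:1 ratio)
n(KHC8H4O4) in the whole flask = 4.564 × 10^-3 × 500.0/50.00 = 0.04564 mol
mass of KHC8H4O4 = 0.04564 × 204.22 = 9.322 g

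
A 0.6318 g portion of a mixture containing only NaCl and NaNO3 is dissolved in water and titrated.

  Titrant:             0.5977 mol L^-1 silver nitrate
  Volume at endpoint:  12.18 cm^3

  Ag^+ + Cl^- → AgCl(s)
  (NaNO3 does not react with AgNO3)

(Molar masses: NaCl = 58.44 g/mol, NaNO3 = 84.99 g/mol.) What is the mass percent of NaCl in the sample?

67.34 %

n(AgNO3) = 0.01218 × 0.5977 = 7.280 × 10^-3 mol
Let x = n(NaCl), y = n(NaNO3).
Titrant: 1x = 7.280 × 10^-3;  mass: 58.44x + 84.99y = 0.6318
Solving, x = 7.280 × 10^-3 mol, y = 2.428 × 10^-3 mol
mass of NaCl = 7.280 × 10^-3 × 58.44 = 0.4254 g
% NaCl = 0.4254 / 0.6318 × 100 = 67.34 %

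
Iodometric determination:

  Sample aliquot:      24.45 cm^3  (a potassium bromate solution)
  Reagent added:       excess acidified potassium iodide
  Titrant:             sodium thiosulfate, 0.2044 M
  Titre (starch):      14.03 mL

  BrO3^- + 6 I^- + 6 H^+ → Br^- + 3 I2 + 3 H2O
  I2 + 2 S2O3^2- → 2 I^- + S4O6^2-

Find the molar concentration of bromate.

n(S2O3^2-) = 0.01403 × 0.2044 = 2.868 × 10^-3 mol
n(I2) = n(S2O3^2-)/2 = 1.434 × 10^-3 mol
From the 1:3 ratio, n(BrO3^-) in the aliquot = 1/3 × 1.434 × 10^-3 = 4.780 × 10^-4 mol
[BrO3^-] = 4.780 × 10^-4 / 0.02445 = 0.01955 mol/L

0.01955 M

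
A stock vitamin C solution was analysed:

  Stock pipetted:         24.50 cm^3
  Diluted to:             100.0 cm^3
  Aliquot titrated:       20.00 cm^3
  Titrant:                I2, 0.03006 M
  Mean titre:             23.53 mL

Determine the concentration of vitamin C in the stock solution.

C6H8O6 + I2 → C6H6O6 + 2 HI
n(I2) = 0.02353 × 0.03006 = 7.073 × 10^-4 mol
n(C6H8O6) in the aliquot = 7.073 × 10^-4 mol (1:1 ratio)
[C6H8O6]_dilute = 7.073 × 10^-4 / 0.02000 = 0.03537 mol/L
Dilution factor = 100.0 / 24.50 = 4.082
[C6H8O6]_stock = 0.03537 × 4.082 = 0.1443 mol/L

0.1443 M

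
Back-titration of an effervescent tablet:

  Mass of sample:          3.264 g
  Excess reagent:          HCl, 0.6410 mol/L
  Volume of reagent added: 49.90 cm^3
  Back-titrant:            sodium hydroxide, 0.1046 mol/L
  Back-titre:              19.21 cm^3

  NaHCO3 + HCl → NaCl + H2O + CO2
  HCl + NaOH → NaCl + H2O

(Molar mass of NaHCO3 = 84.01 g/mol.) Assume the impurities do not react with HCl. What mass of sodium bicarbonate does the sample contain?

n(HCl) added = 0.04990 × 0.6410 = 0.03199 mol
n(NaOH) used in back-titration = 0.01921 × 0.1046 = 2.009 × 10^-3 mol
n(HCl) left over = 2.009 × 10^-3 mol (1:1 ratio)
n(HCl) consumed by analyte = 0.03199 − 2.009 × 10^-3 = 0.02998 mol
n(NaHCO3) = 0.02998 mol (1:1 ratio)
mass of NaHCO3 = 0.02998 × 84.01 = 2.518 g

2.518 g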